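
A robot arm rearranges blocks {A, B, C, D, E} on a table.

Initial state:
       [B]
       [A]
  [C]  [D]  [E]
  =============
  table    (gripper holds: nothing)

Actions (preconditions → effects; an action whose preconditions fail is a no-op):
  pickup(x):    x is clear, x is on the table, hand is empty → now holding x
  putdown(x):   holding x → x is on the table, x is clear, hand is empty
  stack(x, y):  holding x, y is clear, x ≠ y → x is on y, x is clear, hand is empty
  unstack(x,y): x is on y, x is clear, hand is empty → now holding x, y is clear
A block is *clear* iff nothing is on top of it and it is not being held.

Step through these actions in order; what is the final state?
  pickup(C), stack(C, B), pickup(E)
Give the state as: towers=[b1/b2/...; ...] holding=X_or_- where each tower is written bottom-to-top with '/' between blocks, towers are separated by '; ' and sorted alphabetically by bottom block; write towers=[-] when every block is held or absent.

towers=[D/A/B/C] holding=E

step 1 (pickup(C)): towers=[D/A/B; E] holding=C
step 2 (stack(C, B)): towers=[D/A/B/C; E] holding=-
step 3 (pickup(E)): towers=[D/A/B/C] holding=E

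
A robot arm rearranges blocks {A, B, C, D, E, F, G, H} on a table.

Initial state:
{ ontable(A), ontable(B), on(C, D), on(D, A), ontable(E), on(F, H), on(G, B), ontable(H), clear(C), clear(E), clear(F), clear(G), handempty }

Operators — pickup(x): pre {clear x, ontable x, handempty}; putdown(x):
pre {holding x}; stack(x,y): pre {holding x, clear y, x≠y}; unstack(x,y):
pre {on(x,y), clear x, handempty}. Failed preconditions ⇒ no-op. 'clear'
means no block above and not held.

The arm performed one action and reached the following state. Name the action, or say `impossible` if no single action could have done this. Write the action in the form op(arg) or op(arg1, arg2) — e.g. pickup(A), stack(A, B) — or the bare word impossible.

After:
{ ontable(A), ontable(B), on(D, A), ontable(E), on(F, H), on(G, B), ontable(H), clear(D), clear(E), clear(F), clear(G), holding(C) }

unstack(C, D)

target: towers=[A/D; B/G; E; H/F] holding=C
     unstack(G, B) → towers=[A/D/C; B; E; H/F] holding=G
         pickup(E) → towers=[A/D/C; B/G; H/F] holding=E
     unstack(F, H) → towers=[A/D/C; B/G; E; H] holding=F
     unstack(C, D) → towers=[A/D; B/G; E; H/F] holding=C  ← match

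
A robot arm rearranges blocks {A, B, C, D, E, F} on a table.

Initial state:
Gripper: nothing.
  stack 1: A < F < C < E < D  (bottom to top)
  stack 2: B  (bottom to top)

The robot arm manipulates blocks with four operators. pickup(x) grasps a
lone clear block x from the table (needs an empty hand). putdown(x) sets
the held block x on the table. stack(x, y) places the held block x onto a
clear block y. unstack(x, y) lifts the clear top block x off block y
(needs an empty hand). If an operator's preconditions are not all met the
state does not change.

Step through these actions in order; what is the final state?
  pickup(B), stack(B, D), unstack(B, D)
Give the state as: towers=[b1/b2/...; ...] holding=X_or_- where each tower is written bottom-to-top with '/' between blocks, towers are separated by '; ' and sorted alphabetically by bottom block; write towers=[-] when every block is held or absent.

step 1 (pickup(B)): towers=[A/F/C/E/D] holding=B
step 2 (stack(B, D)): towers=[A/F/C/E/D/B] holding=-
step 3 (unstack(B, D)): towers=[A/F/C/E/D] holding=B

towers=[A/F/C/E/D] holding=B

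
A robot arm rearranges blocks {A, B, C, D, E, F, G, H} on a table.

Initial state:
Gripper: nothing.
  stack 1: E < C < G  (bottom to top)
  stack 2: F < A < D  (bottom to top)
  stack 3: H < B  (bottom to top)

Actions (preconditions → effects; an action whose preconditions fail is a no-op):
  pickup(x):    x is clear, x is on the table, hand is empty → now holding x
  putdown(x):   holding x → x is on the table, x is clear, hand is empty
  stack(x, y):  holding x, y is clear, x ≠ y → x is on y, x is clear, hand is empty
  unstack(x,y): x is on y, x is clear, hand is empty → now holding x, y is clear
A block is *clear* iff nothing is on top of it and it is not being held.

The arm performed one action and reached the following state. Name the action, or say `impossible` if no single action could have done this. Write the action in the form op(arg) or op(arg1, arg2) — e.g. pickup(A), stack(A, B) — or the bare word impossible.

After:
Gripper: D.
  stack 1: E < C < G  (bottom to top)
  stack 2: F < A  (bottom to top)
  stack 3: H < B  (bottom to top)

unstack(D, A)

target: towers=[E/C/G; F/A; H/B] holding=D
     unstack(G, C) → towers=[E/C; F/A/D; H/B] holding=G
     unstack(B, H) → towers=[E/C/G; F/A/D; H] holding=B
     unstack(D, A) → towers=[E/C/G; F/A; H/B] holding=D  ← match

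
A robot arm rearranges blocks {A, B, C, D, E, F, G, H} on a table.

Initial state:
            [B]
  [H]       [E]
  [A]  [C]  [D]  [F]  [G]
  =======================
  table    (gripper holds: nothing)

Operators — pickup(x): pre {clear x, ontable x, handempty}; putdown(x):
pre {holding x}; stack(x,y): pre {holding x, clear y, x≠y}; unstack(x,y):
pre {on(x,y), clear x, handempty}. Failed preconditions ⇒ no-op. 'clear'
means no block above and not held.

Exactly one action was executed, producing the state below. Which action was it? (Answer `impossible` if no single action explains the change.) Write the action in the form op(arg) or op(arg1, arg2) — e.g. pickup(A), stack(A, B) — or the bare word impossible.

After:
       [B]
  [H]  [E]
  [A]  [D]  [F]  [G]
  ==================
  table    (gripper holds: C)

pickup(C)

target: towers=[A/H; D/E/B; F; G] holding=C
         pickup(G) → towers=[A/H; C; D/E/B; F] holding=G
     unstack(H, A) → towers=[A; C; D/E/B; F; G] holding=H
     unstack(B, E) → towers=[A/H; C; D/E; F; G] holding=B
         pickup(F) → towers=[A/H; C; D/E/B; G] holding=F
         pickup(C) → towers=[A/H; D/E/B; F; G] holding=C  ← match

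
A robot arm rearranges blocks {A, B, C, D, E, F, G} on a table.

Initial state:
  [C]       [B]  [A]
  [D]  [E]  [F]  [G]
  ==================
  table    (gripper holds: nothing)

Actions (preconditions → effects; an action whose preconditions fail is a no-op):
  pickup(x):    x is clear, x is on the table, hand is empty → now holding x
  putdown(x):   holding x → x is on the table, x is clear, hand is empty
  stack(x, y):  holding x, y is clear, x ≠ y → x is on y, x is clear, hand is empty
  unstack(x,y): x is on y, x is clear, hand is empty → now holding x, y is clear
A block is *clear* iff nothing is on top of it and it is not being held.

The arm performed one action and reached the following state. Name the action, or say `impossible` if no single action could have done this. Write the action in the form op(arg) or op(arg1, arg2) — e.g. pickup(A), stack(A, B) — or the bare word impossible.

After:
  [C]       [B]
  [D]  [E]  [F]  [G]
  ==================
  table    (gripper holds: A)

target: towers=[D/C; E; F/B; G] holding=A
     unstack(B, F) → towers=[D/C; E; F; G/A] holding=B
     unstack(A, G) → towers=[D/C; E; F/B; G] holding=A  ← match
         pickup(E) → towers=[D/C; F/B; G/A] holding=E
     unstack(C, D) → towers=[D; E; F/B; G/A] holding=C

unstack(A, G)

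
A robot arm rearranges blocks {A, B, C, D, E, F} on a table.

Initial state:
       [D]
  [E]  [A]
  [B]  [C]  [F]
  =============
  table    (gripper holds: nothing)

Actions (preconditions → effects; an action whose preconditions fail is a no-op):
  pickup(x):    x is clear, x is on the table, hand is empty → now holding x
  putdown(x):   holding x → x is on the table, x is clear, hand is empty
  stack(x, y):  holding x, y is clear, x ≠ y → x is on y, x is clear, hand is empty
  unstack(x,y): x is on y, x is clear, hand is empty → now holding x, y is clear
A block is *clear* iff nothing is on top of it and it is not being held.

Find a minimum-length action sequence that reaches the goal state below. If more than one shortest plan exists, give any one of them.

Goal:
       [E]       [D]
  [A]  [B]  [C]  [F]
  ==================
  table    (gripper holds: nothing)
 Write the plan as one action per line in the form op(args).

step 1 (unstack(D, A)): towers=[B/E; C/A; F] holding=D
step 2 (stack(D, F)): towers=[B/E; C/A; F/D] holding=-
step 3 (unstack(A, C)): towers=[B/E; C; F/D] holding=A
step 4 (putdown(A)): towers=[A; B/E; C; F/D] holding=-
goal check: towers=[A; B/E; C; F/D] holding=- — reached (length 4, optimal by BFS)

unstack(D, A)
stack(D, F)
unstack(A, C)
putdown(A)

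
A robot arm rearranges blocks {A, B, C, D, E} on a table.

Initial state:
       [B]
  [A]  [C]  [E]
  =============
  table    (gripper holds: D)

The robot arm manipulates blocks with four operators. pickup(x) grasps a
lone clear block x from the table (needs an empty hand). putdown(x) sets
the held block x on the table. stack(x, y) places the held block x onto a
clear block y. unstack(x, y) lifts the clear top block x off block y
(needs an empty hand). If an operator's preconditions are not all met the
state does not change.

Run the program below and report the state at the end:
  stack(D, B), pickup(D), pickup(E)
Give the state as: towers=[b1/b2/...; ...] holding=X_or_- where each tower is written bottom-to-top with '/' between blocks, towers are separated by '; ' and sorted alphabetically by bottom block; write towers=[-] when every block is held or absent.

step 1 (stack(D, B)): towers=[A; C/B/D; E] holding=-
step 2 (pickup(D)) [no-op]: towers=[A; C/B/D; E] holding=-
step 3 (pickup(E)): towers=[A; C/B/D] holding=E

towers=[A; C/B/D] holding=E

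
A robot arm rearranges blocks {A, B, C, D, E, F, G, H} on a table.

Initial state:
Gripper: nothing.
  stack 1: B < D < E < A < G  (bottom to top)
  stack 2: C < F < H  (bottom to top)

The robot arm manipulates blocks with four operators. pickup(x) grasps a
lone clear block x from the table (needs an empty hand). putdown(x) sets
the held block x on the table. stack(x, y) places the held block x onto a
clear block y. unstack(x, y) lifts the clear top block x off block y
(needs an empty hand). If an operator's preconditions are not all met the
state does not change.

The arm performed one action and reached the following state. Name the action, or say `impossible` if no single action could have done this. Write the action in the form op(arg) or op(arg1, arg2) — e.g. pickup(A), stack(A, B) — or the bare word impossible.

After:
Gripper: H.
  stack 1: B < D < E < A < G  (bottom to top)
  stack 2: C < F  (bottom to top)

target: towers=[B/D/E/A/G; C/F] holding=H
     unstack(G, A) → towers=[B/D/E/A; C/F/H] holding=G
     unstack(H, F) → towers=[B/D/E/A/G; C/F] holding=H  ← match

unstack(H, F)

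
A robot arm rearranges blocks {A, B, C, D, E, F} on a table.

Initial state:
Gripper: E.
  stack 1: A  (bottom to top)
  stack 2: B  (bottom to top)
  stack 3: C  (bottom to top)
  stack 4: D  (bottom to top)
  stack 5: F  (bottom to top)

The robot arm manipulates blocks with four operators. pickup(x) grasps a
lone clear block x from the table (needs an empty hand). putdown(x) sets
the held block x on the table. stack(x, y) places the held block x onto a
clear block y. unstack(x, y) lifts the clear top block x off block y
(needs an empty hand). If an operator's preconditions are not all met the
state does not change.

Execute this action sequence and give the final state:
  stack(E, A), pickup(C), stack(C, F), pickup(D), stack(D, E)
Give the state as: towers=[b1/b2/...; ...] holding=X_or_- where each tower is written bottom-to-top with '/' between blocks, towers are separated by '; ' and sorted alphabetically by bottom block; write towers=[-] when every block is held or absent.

towers=[A/E/D; B; F/C] holding=-

step 1 (stack(E, A)): towers=[A/E; B; C; D; F] holding=-
step 2 (pickup(C)): towers=[A/E; B; D; F] holding=C
step 3 (stack(C, F)): towers=[A/E; B; D; F/C] holding=-
step 4 (pickup(D)): towers=[A/E; B; F/C] holding=D
step 5 (stack(D, E)): towers=[A/E/D; B; F/C] holding=-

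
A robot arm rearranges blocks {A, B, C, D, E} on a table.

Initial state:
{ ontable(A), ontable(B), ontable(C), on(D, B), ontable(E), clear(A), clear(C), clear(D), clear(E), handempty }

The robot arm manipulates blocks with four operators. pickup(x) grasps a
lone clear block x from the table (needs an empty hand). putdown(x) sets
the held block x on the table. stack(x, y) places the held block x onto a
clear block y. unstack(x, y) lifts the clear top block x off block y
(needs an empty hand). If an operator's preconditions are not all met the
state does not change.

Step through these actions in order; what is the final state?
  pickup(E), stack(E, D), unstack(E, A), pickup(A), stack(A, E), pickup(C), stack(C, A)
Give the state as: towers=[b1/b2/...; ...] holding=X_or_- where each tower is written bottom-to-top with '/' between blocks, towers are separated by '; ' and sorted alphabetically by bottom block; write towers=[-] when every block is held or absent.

step 1 (pickup(E)): towers=[A; B/D; C] holding=E
step 2 (stack(E, D)): towers=[A; B/D/E; C] holding=-
step 3 (unstack(E, A)) [no-op]: towers=[A; B/D/E; C] holding=-
step 4 (pickup(A)): towers=[B/D/E; C] holding=A
step 5 (stack(A, E)): towers=[B/D/E/A; C] holding=-
step 6 (pickup(C)): towers=[B/D/E/A] holding=C
step 7 (stack(C, A)): towers=[B/D/E/A/C] holding=-

towers=[B/D/E/A/C] holding=-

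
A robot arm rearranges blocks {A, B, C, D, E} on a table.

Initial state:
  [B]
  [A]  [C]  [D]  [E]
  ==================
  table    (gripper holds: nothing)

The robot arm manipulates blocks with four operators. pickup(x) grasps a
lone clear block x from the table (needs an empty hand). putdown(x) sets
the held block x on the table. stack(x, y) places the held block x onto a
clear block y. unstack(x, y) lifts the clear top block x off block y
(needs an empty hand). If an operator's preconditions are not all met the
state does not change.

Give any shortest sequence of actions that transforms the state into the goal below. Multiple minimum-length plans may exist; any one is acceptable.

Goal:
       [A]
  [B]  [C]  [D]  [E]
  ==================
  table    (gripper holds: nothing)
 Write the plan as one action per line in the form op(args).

step 1 (unstack(B, A)): towers=[A; C; D; E] holding=B
step 2 (putdown(B)): towers=[A; B; C; D; E] holding=-
step 3 (pickup(A)): towers=[B; C; D; E] holding=A
step 4 (stack(A, C)): towers=[B; C/A; D; E] holding=-
goal check: towers=[B; C/A; D; E] holding=- — reached (length 4, optimal by BFS)

unstack(B, A)
putdown(B)
pickup(A)
stack(A, C)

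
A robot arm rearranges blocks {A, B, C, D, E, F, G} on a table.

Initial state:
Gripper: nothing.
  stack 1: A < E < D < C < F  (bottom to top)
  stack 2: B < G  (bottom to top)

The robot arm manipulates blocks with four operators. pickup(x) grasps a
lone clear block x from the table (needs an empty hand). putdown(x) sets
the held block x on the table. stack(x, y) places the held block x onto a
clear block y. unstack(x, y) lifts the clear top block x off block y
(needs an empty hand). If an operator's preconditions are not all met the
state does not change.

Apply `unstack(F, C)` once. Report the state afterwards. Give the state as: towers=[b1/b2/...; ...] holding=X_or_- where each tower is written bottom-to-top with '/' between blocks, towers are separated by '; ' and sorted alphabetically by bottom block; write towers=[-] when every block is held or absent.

towers=[A/E/D/C; B/G] holding=F

before: towers=[A/E/D/C/F; B/G] holding=-
pre[unstack(F, C)]: on(F,C) ok, clear(F) ok, handempty ok
all met → apply unstack(F, C)
after:  towers=[A/E/D/C; B/G] holding=F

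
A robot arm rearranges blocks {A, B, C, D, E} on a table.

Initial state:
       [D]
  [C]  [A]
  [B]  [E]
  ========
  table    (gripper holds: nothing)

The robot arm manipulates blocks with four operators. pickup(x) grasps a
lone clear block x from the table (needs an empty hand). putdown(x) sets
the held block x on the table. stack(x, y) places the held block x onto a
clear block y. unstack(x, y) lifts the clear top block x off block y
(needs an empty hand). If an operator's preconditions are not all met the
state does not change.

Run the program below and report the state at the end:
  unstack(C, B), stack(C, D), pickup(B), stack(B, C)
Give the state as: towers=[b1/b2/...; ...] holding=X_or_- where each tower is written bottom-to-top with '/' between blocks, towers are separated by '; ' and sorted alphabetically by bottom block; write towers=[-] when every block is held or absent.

towers=[E/A/D/C/B] holding=-

step 1 (unstack(C, B)): towers=[B; E/A/D] holding=C
step 2 (stack(C, D)): towers=[B; E/A/D/C] holding=-
step 3 (pickup(B)): towers=[E/A/D/C] holding=B
step 4 (stack(B, C)): towers=[E/A/D/C/B] holding=-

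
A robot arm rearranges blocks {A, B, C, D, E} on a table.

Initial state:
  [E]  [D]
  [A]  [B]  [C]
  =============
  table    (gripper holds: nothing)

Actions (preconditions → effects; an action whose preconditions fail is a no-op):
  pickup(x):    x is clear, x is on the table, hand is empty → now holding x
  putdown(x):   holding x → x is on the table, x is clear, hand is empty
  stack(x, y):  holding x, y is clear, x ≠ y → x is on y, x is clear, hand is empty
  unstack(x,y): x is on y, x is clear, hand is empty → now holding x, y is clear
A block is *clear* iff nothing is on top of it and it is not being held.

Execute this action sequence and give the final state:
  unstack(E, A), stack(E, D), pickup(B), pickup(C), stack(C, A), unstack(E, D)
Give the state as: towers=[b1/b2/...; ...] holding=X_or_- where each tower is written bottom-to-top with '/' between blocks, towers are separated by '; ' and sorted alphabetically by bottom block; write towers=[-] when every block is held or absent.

towers=[A/C; B/D] holding=E

step 1 (unstack(E, A)): towers=[A; B/D; C] holding=E
step 2 (stack(E, D)): towers=[A; B/D/E; C] holding=-
step 3 (pickup(B)) [no-op]: towers=[A; B/D/E; C] holding=-
step 4 (pickup(C)): towers=[A; B/D/E] holding=C
step 5 (stack(C, A)): towers=[A/C; B/D/E] holding=-
step 6 (unstack(E, D)): towers=[A/C; B/D] holding=E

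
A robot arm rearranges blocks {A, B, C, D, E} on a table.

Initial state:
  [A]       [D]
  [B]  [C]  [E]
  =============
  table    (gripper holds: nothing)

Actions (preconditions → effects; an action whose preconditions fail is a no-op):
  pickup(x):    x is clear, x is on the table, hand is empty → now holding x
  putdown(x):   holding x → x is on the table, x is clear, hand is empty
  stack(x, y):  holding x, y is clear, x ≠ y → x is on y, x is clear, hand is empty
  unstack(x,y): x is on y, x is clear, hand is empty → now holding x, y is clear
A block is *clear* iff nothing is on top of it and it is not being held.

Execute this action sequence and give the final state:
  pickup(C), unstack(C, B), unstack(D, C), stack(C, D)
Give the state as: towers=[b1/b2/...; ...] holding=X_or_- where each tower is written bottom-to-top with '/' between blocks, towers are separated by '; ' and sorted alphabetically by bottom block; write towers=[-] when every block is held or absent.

step 1 (pickup(C)): towers=[B/A; E/D] holding=C
step 2 (unstack(C, B)) [no-op]: towers=[B/A; E/D] holding=C
step 3 (unstack(D, C)) [no-op]: towers=[B/A; E/D] holding=C
step 4 (stack(C, D)): towers=[B/A; E/D/C] holding=-

towers=[B/A; E/D/C] holding=-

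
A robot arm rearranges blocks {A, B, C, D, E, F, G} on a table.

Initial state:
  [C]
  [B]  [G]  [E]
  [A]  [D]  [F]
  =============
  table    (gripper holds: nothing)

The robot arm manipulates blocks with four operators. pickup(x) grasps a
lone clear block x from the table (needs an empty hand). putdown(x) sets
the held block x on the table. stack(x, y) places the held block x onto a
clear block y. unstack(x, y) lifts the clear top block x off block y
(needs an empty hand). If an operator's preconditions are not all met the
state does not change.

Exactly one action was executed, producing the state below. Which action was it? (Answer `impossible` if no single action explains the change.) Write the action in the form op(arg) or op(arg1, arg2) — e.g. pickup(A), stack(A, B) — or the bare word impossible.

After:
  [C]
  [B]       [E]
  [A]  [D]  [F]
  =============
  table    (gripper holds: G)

unstack(G, D)

target: towers=[A/B/C; D; F/E] holding=G
     unstack(G, D) → towers=[A/B/C; D; F/E] holding=G  ← match
     unstack(E, F) → towers=[A/B/C; D/G; F] holding=E
     unstack(C, B) → towers=[A/B; D/G; F/E] holding=C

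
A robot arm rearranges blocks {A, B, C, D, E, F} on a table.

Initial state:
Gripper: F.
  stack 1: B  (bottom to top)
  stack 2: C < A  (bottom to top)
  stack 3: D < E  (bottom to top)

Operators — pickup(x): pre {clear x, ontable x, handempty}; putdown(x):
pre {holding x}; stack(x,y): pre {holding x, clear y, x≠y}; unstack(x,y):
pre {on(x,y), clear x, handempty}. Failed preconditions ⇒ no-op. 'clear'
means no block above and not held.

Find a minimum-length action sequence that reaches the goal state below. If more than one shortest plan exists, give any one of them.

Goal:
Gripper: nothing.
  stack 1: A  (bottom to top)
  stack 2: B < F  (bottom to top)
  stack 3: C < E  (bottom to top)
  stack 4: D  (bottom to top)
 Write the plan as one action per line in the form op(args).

step 1 (stack(F, B)): towers=[B/F; C/A; D/E] holding=-
step 2 (unstack(A, C)): towers=[B/F; C; D/E] holding=A
step 3 (putdown(A)): towers=[A; B/F; C; D/E] holding=-
step 4 (unstack(E, D)): towers=[A; B/F; C; D] holding=E
step 5 (stack(E, C)): towers=[A; B/F; C/E; D] holding=-
goal check: towers=[A; B/F; C/E; D] holding=- — reached (length 5, optimal by BFS)

stack(F, B)
unstack(A, C)
putdown(A)
unstack(E, D)
stack(E, C)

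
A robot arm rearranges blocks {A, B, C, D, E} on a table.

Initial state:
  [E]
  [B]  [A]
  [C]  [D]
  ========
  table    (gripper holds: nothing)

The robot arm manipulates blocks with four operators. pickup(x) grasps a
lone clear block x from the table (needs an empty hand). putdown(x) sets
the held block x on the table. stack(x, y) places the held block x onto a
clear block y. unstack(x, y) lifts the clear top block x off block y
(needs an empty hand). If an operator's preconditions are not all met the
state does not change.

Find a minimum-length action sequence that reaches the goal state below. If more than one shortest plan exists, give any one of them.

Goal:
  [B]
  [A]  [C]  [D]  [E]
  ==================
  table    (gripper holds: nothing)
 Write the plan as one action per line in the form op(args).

unstack(A, D)
putdown(A)
unstack(E, B)
putdown(E)
unstack(B, C)
stack(B, A)

step 1 (unstack(A, D)): towers=[C/B/E; D] holding=A
step 2 (putdown(A)): towers=[A; C/B/E; D] holding=-
step 3 (unstack(E, B)): towers=[A; C/B; D] holding=E
step 4 (putdown(E)): towers=[A; C/B; D; E] holding=-
step 5 (unstack(B, C)): towers=[A; C; D; E] holding=B
step 6 (stack(B, A)): towers=[A/B; C; D; E] holding=-
goal check: towers=[A/B; C; D; E] holding=- — reached (length 6, optimal by BFS)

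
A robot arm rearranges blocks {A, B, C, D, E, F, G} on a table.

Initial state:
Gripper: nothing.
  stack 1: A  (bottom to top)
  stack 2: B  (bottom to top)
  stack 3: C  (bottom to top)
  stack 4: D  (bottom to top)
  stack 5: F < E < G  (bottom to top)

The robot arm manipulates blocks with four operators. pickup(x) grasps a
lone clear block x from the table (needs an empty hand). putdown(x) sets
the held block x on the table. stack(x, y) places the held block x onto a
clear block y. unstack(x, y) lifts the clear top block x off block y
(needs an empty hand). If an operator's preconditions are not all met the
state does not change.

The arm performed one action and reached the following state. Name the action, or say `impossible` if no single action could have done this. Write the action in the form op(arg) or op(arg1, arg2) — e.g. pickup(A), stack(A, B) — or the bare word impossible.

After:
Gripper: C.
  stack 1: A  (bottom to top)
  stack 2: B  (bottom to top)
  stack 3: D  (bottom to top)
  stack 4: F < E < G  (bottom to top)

target: towers=[A; B; D; F/E/G] holding=C
         pickup(B) → towers=[A; C; D; F/E/G] holding=B
     unstack(G, E) → towers=[A; B; C; D; F/E] holding=G
         pickup(D) → towers=[A; B; C; F/E/G] holding=D
         pickup(A) → towers=[B; C; D; F/E/G] holding=A
         pickup(C) → towers=[A; B; D; F/E/G] holding=C  ← match

pickup(C)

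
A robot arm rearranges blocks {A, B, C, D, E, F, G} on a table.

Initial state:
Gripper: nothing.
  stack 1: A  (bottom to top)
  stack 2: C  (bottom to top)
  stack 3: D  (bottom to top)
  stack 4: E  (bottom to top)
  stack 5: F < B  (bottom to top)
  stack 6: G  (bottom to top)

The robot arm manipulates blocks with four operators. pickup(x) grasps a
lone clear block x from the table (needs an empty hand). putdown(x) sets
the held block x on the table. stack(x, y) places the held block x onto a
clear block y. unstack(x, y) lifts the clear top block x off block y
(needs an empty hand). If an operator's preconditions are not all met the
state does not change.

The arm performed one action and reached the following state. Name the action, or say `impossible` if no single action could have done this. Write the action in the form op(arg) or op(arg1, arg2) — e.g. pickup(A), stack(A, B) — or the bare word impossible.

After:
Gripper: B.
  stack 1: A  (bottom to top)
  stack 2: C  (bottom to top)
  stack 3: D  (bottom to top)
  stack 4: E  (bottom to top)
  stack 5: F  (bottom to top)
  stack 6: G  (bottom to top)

unstack(B, F)

target: towers=[A; C; D; E; F; G] holding=B
     unstack(B, F) → towers=[A; C; D; E; F; G] holding=B  ← match
         pickup(G) → towers=[A; C; D; E; F/B] holding=G
         pickup(D) → towers=[A; C; E; F/B; G] holding=D
         pickup(A) → towers=[C; D; E; F/B; G] holding=A
         pickup(E) → towers=[A; C; D; F/B; G] holding=E
         pickup(C) → towers=[A; D; E; F/B; G] holding=C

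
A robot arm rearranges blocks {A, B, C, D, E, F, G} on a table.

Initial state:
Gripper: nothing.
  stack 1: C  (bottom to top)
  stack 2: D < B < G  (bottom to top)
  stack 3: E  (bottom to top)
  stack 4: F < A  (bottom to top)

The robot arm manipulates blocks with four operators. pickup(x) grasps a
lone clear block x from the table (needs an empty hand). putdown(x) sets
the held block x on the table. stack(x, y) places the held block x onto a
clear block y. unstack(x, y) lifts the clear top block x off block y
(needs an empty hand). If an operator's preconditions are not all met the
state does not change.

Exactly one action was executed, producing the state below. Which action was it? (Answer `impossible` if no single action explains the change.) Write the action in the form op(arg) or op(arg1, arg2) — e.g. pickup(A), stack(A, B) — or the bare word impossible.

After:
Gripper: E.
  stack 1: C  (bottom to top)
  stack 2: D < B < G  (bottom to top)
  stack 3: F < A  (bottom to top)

pickup(E)

target: towers=[C; D/B/G; F/A] holding=E
     unstack(G, B) → towers=[C; D/B; E; F/A] holding=G
     unstack(A, F) → towers=[C; D/B/G; E; F] holding=A
         pickup(E) → towers=[C; D/B/G; F/A] holding=E  ← match
         pickup(C) → towers=[D/B/G; E; F/A] holding=C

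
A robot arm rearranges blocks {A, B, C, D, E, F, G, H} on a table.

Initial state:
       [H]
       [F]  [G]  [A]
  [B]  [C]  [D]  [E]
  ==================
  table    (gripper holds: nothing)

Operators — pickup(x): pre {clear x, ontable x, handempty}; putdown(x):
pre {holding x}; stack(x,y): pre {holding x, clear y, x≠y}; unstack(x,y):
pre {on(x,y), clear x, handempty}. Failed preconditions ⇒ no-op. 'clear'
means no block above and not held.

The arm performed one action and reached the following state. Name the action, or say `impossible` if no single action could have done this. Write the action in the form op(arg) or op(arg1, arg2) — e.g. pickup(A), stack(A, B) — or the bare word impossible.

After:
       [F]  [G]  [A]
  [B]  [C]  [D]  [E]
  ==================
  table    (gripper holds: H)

target: towers=[B; C/F; D/G; E/A] holding=H
     unstack(G, D) → towers=[B; C/F/H; D; E/A] holding=G
     unstack(A, E) → towers=[B; C/F/H; D/G; E] holding=A
     unstack(H, F) → towers=[B; C/F; D/G; E/A] holding=H  ← match
         pickup(B) → towers=[C/F/H; D/G; E/A] holding=B

unstack(H, F)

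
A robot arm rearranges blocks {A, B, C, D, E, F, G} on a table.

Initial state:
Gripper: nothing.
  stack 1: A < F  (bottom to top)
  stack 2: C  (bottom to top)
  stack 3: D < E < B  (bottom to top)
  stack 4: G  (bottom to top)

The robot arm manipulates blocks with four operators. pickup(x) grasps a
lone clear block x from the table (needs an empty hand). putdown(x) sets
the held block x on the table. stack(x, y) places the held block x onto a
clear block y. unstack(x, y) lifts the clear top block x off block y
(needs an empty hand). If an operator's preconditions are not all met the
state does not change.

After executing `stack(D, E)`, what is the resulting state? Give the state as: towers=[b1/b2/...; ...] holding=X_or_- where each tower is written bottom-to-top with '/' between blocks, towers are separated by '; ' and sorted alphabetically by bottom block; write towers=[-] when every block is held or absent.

before: towers=[A/F; C; D/E/B; G] holding=-
pre[stack(D, E)]: holding(D) no, clear(E) no, D≠E yes
holding(D), clear(E) unmet → stack(D, E) is a no-op
after:  towers=[A/F; C; D/E/B; G] holding=-

towers=[A/F; C; D/E/B; G] holding=-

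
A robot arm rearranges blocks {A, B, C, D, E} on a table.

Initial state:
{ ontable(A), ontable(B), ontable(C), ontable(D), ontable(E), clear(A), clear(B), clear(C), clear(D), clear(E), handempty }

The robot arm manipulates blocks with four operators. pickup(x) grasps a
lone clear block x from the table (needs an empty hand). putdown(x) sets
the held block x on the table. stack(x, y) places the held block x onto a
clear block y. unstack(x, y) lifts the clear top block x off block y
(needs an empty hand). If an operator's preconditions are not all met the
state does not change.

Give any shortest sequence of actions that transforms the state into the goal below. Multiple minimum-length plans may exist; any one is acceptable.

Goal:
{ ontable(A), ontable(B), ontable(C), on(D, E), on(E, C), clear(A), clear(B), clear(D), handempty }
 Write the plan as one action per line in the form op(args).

step 1 (pickup(E)): towers=[A; B; C; D] holding=E
step 2 (stack(E, C)): towers=[A; B; C/E; D] holding=-
step 3 (pickup(D)): towers=[A; B; C/E] holding=D
step 4 (stack(D, E)): towers=[A; B; C/E/D] holding=-
goal check: towers=[A; B; C/E/D] holding=- — reached (length 4, optimal by BFS)

pickup(E)
stack(E, C)
pickup(D)
stack(D, E)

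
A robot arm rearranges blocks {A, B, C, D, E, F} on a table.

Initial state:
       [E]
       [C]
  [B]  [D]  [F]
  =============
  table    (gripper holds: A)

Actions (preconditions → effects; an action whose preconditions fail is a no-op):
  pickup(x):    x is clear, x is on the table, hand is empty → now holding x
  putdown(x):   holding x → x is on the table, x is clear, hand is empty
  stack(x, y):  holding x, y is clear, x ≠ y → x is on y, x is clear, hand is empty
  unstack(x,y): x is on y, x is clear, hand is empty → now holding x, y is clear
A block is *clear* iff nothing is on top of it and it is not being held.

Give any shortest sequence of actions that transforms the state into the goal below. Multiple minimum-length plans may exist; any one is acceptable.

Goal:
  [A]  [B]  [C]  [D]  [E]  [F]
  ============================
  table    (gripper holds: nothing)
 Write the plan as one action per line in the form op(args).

step 1 (putdown(A)): towers=[A; B; D/C/E; F] holding=-
step 2 (unstack(E, C)): towers=[A; B; D/C; F] holding=E
step 3 (putdown(E)): towers=[A; B; D/C; E; F] holding=-
step 4 (unstack(C, D)): towers=[A; B; D; E; F] holding=C
step 5 (putdown(C)): towers=[A; B; C; D; E; F] holding=-
goal check: towers=[A; B; C; D; E; F] holding=- — reached (length 5, optimal by BFS)

putdown(A)
unstack(E, C)
putdown(E)
unstack(C, D)
putdown(C)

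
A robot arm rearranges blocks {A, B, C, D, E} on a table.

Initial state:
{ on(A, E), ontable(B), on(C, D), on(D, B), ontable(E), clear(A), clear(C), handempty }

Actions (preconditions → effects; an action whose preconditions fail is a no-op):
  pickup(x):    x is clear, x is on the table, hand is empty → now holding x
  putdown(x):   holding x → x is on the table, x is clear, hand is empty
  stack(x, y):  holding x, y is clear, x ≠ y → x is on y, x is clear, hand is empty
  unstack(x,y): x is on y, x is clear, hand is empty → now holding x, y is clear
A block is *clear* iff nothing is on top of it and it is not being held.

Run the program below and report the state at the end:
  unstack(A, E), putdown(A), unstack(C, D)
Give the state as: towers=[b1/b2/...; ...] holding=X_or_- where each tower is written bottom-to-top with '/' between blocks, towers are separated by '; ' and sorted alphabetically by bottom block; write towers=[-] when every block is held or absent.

towers=[A; B/D; E] holding=C

step 1 (unstack(A, E)): towers=[B/D/C; E] holding=A
step 2 (putdown(A)): towers=[A; B/D/C; E] holding=-
step 3 (unstack(C, D)): towers=[A; B/D; E] holding=C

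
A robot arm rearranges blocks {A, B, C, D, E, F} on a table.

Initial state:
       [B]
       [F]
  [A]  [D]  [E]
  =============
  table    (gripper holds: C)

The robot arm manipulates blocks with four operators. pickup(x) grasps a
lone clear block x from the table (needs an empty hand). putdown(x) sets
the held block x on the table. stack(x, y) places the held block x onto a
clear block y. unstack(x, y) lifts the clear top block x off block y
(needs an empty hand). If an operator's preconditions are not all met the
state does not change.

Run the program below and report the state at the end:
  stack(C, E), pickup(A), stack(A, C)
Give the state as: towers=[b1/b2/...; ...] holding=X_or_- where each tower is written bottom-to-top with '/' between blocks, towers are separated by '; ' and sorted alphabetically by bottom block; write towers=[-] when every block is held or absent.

towers=[D/F/B; E/C/A] holding=-

step 1 (stack(C, E)): towers=[A; D/F/B; E/C] holding=-
step 2 (pickup(A)): towers=[D/F/B; E/C] holding=A
step 3 (stack(A, C)): towers=[D/F/B; E/C/A] holding=-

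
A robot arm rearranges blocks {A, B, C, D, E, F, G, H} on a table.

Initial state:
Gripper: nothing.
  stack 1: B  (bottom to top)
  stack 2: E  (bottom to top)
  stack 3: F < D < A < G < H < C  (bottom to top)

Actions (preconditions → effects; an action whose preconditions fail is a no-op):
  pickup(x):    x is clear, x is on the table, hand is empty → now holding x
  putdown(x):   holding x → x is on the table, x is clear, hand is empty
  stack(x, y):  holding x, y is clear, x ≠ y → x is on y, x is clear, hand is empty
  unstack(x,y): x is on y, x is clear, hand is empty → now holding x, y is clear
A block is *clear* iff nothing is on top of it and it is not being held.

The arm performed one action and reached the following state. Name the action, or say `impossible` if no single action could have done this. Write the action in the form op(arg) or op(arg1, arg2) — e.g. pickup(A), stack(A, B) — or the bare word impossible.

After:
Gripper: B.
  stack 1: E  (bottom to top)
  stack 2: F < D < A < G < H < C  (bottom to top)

target: towers=[E; F/D/A/G/H/C] holding=B
         pickup(E) → towers=[B; F/D/A/G/H/C] holding=E
         pickup(B) → towers=[E; F/D/A/G/H/C] holding=B  ← match
     unstack(C, H) → towers=[B; E; F/D/A/G/H] holding=C

pickup(B)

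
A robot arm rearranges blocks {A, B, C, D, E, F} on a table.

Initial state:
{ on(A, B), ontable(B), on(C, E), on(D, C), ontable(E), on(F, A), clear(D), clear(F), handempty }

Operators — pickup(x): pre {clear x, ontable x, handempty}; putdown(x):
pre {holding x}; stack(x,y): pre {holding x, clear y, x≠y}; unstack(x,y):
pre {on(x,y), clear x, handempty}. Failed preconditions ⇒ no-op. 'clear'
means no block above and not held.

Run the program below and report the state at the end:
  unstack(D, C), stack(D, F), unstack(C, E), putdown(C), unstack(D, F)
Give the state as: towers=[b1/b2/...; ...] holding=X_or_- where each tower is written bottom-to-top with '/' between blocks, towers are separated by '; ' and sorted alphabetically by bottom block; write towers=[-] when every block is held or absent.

towers=[B/A/F; C; E] holding=D

step 1 (unstack(D, C)): towers=[B/A/F; E/C] holding=D
step 2 (stack(D, F)): towers=[B/A/F/D; E/C] holding=-
step 3 (unstack(C, E)): towers=[B/A/F/D; E] holding=C
step 4 (putdown(C)): towers=[B/A/F/D; C; E] holding=-
step 5 (unstack(D, F)): towers=[B/A/F; C; E] holding=D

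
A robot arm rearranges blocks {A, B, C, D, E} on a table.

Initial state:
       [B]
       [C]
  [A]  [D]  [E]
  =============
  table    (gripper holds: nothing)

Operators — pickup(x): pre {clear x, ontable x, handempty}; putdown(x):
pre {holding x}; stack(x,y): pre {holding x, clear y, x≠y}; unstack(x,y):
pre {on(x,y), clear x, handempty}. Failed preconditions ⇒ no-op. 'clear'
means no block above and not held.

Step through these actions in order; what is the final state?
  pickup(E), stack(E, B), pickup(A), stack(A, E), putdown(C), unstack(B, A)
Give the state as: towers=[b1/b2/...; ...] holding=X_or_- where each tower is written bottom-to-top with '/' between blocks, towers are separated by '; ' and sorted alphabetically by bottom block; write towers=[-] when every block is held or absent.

step 1 (pickup(E)): towers=[A; D/C/B] holding=E
step 2 (stack(E, B)): towers=[A; D/C/B/E] holding=-
step 3 (pickup(A)): towers=[D/C/B/E] holding=A
step 4 (stack(A, E)): towers=[D/C/B/E/A] holding=-
step 5 (putdown(C)) [no-op]: towers=[D/C/B/E/A] holding=-
step 6 (unstack(B, A)) [no-op]: towers=[D/C/B/E/A] holding=-

towers=[D/C/B/E/A] holding=-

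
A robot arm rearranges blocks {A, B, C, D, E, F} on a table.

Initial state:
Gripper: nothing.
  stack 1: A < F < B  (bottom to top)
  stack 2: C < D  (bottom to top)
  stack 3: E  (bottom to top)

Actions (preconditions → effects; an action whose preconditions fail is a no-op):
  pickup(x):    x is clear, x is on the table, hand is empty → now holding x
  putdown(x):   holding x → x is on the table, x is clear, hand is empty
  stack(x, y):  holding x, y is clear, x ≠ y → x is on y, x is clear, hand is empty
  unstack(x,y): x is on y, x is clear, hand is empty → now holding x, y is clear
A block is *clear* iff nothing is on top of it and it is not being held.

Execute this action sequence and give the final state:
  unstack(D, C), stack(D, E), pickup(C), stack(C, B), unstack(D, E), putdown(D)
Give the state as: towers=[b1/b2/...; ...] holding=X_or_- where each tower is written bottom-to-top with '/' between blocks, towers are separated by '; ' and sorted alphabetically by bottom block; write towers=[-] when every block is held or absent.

step 1 (unstack(D, C)): towers=[A/F/B; C; E] holding=D
step 2 (stack(D, E)): towers=[A/F/B; C; E/D] holding=-
step 3 (pickup(C)): towers=[A/F/B; E/D] holding=C
step 4 (stack(C, B)): towers=[A/F/B/C; E/D] holding=-
step 5 (unstack(D, E)): towers=[A/F/B/C; E] holding=D
step 6 (putdown(D)): towers=[A/F/B/C; D; E] holding=-

towers=[A/F/B/C; D; E] holding=-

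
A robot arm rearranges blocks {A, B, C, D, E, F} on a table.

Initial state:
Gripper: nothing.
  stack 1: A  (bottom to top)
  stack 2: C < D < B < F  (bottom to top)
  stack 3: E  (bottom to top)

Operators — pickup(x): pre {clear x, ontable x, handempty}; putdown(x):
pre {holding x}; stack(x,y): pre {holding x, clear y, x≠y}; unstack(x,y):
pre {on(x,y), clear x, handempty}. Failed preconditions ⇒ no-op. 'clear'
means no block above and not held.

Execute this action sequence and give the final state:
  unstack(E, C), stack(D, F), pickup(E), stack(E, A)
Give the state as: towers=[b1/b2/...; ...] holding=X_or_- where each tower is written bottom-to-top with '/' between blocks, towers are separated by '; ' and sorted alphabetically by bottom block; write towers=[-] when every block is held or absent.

towers=[A/E; C/D/B/F] holding=-

step 1 (unstack(E, C)) [no-op]: towers=[A; C/D/B/F; E] holding=-
step 2 (stack(D, F)) [no-op]: towers=[A; C/D/B/F; E] holding=-
step 3 (pickup(E)): towers=[A; C/D/B/F] holding=E
step 4 (stack(E, A)): towers=[A/E; C/D/B/F] holding=-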